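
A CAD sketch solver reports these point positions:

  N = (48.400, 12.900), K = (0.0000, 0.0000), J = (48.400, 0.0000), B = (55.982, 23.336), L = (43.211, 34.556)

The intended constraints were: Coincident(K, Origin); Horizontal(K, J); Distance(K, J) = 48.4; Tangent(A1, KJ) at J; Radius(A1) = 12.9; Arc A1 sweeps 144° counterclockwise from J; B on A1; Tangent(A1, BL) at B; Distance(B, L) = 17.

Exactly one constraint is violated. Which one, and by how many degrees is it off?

Tangent(A1, BL) at B — off by 5.30°.

K = (0.00, 0.00) ✓; K.y = 0.00, J.y = 0.00 ✓; |KJ| = 48.40 ✓; ∠(NJ, JK) = 90.00° ✓; |NJ| = 12.90 ✓; bearing(N→B) − bearing(N→J) = 144.0° ✓; |NB| = 12.90 ✓; ∠(NB, BL) = 95.30° ✗; |BL| = 17.00 ✓.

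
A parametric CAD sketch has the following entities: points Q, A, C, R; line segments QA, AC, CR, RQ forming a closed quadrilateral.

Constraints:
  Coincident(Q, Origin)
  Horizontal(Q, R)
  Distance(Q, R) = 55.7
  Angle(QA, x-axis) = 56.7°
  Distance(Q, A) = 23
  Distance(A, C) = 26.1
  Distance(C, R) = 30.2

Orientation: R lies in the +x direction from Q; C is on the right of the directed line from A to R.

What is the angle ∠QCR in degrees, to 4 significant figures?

166.1°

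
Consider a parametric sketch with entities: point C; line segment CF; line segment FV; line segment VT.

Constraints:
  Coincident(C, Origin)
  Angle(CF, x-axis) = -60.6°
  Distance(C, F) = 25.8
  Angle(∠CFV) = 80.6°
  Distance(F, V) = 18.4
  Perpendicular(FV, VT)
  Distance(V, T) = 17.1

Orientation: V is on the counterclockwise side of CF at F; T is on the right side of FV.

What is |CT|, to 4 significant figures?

44.86

C is at the origin; CF runs at -60.6° with length 25.8, so F = 25.8·(cos -60.6°, sin -60.6°) = (12.67, -22.48). ∠CFV = 80.6°, so FV runs at -60.6° + (180° − 80.6°) = 38.80° from the x-axis; with |FV| = 18.4, V = F + 18.4·(cos 38.80°, sin 38.80°) = (27.01, -10.95). The perpendicularity gives VT at right angles to FV; with |VT| = 17.1 on the right of FV, T = V + 17.1·(0.6266, -0.7793) = (37.72, -24.27). Then |CT| = |T − C| = 44.86.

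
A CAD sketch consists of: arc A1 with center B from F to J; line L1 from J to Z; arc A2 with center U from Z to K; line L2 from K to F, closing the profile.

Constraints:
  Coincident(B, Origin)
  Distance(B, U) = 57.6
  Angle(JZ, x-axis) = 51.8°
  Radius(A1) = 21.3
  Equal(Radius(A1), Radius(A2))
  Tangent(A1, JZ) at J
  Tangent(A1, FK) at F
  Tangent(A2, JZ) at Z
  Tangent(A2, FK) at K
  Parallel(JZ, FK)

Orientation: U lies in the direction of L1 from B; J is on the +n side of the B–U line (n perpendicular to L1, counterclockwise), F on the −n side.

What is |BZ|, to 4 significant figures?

61.41

Tangency of A1 to both parallel lines with radius 21.3 puts J and F at B ± 21.3·n: J = (-16.74, 13.17), F = (16.74, -13.17). Equal radii place Z and K the same way about U: Z = U + 21.3·n = (18.88, 58.44), K = U − 21.3·n = (52.36, 32.09). Then |BZ| = |Z − B| = 61.41.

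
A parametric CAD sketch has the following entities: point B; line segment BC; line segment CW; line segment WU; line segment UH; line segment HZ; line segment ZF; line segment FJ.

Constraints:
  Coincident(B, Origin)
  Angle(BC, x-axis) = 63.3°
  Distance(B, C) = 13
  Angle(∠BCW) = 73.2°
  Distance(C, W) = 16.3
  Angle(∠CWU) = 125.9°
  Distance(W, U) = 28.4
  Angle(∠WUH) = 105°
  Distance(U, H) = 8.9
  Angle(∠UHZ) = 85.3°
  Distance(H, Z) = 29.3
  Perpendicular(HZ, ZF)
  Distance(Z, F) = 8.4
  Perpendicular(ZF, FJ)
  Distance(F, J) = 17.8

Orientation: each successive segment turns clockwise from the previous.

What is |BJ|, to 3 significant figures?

21.4

The perpendicularity gives ZF at right angles to HZ, so ZF runs at 2.70°; with |ZF| = 8.4, F = (12.1, 0.760). The perpendicularity gives FJ at right angles to ZF, so FJ runs at -87.3°; with |FJ| = 17.8, J = (12.9, -17.0). Then |BJ| = |J − B| = 21.4.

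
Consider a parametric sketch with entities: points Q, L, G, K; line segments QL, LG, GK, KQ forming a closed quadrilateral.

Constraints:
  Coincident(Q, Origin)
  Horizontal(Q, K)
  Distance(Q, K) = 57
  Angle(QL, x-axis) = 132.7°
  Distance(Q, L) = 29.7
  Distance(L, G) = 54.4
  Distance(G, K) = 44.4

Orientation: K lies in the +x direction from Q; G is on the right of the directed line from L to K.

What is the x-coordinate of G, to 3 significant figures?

16.6

Checks: |LG| = 54.40 ✓; |GK| = 44.40 ✓.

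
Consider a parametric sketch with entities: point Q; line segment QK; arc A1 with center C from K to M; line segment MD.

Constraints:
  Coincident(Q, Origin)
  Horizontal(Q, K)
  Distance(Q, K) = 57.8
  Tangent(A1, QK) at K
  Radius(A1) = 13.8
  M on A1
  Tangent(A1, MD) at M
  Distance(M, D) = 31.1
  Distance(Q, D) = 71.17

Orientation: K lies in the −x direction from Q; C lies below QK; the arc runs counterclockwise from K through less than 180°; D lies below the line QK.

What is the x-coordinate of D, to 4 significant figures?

-53.01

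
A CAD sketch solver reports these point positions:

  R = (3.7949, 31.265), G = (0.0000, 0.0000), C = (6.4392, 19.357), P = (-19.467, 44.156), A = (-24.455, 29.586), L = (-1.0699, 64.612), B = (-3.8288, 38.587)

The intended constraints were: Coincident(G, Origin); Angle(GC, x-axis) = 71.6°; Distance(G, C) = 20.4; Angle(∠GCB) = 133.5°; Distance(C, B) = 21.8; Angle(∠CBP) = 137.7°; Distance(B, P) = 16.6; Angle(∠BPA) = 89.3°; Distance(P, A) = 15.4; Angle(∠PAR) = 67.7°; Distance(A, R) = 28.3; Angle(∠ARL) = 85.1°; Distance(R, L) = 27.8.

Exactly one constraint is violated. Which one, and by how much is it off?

Distance(R, L) = 27.8 — off by 5.90.

G = (0.00, 0.00) ✓; GC at 71.60° ✓; |GC| = 20.40 ✓; ∠GCB = 133.5° ✓; |CB| = 21.80 ✓; ∠CBP = 137.7° ✓; |BP| = 16.60 ✓; ∠BPA = 89.30° ✓; |PA| = 15.40 ✓; ∠PAR = 67.70° ✓; |AR| = 28.30 ✓; ∠ARL = 85.10° ✓; |RL| = 33.70 ✗.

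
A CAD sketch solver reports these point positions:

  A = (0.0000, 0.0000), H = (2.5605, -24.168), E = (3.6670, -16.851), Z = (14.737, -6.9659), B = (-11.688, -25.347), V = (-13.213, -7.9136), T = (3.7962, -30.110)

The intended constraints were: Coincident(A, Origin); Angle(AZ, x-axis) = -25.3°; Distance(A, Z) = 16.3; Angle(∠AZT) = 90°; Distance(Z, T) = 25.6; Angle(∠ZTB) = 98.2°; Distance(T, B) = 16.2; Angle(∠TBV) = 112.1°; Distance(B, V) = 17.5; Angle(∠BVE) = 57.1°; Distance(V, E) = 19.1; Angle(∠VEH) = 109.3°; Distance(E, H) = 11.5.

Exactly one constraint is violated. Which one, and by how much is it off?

Distance(E, H) = 11.5 — off by 4.10.

A = (0.00, 0.00) ✓; AZ at -25.30° ✓; |AZ| = 16.30 ✓; ∠AZT = 90.00° ✓; |ZT| = 25.60 ✓; ∠ZTB = 98.20° ✓; |TB| = 16.20 ✓; ∠TBV = 112.1° ✓; |BV| = 17.50 ✓; ∠BVE = 57.10° ✓; |VE| = 19.10 ✓; ∠VEH = 109.3° ✓; |EH| = 7.400 ✗.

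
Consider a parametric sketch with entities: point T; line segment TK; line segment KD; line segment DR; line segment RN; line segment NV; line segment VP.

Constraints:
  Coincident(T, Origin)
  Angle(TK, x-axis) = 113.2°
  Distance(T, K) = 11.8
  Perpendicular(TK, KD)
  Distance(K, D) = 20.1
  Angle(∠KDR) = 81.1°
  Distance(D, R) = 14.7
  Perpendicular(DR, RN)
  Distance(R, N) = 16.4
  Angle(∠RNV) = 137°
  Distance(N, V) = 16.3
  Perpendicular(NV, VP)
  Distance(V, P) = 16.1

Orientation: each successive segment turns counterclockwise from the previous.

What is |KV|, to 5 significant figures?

8.4763

DR ⟂ RN, so RN runs at 32.100°; with |RN| = 16.4, N = (-1.4188, -0.81019). ∠RNV = 137.0° gives NV at 75.100° from the x-axis; with |NV| = 16.3, V = (2.7725, 14.942). Then |KV| = |V − K| = 8.4763.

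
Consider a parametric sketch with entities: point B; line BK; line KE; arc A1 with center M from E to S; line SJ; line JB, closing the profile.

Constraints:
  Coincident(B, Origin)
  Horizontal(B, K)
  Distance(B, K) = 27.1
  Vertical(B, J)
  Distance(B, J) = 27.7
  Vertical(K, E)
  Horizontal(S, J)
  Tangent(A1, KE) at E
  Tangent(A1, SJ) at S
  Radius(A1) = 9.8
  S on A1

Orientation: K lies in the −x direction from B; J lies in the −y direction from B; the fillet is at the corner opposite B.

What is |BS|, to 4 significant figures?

32.66

B is at the origin; B and K share the same y with |BK| = 27.1 and K on the −x side, so K = (-27.10, 0.000). BJ is vertical with |BJ| = 27.7 and J on the −y side, so J = (0.000, -27.70). The virtual corner opposite B is at (-27.10, -27.70). Tangency of A1 to KE means the radius ME is perpendicular to KE and the tangent condition forces MS to be normal to SJ, with radius 9.8, so the center M sits 9.8 in from both sides at M = (-17.30, -17.90). That places the tangent points at E = (-27.10, -17.90) on KE and S = (-17.30, -27.70) on SJ. Then |BS| = |S − B| = 32.66.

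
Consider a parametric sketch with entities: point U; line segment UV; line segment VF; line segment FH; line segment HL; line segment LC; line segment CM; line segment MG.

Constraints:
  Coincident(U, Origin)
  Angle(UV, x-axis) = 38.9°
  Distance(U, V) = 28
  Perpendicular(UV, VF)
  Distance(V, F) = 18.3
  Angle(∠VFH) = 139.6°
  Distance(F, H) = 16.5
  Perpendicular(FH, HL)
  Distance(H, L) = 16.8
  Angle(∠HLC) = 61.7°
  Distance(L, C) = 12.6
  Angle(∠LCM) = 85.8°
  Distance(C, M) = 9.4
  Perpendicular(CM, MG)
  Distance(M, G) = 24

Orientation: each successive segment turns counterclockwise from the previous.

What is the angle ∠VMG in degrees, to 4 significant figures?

127.3°

U is at the origin; UV runs at 38.9° with length 28.0, so V = (21.79, 17.58). UV ⟂ VF, so VF runs at 128.9°; with |VF| = 18.3, F = (10.30, 31.82). ∠VFH = 139.6° gives FH at 169.3° from the x-axis; with |FH| = 16.5, H = (-5.914, 34.89). FH is perpendicular to HL, so HL runs at -100.7°; with |HL| = 16.8, L = (-9.033, 18.38). ∠HLC = 61.7° gives LC at 17.60° from the x-axis; with |LC| = 12.6, C = (2.977, 22.19). ∠LCM = 85.8° gives CM at 111.8° from the x-axis; with |CM| = 9.4, M = (-0.5139, 30.92). The perpendicularity gives MG at right angles to CM, so MG runs at -158.2°; with |MG| = 24.0, G = (-22.80, 22.01). Then cos ∠VMG = MV·MG / (|MV||MG|), giving 127.3°.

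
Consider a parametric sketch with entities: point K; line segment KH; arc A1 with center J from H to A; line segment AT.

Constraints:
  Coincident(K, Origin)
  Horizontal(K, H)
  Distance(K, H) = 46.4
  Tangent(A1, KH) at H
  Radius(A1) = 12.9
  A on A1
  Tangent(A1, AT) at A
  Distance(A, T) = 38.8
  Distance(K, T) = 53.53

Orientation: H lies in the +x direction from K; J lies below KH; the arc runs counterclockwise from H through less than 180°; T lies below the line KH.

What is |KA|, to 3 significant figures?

35.3

Checks: ∠(JH, HK) = 90.00° ✓; |JH| = 12.90 ✓; |JA| = 12.90 ✓; ∠(JA, AT) = 90.00° ✓; |AT| = 38.80 ✓; |KT| = 53.53 ✓.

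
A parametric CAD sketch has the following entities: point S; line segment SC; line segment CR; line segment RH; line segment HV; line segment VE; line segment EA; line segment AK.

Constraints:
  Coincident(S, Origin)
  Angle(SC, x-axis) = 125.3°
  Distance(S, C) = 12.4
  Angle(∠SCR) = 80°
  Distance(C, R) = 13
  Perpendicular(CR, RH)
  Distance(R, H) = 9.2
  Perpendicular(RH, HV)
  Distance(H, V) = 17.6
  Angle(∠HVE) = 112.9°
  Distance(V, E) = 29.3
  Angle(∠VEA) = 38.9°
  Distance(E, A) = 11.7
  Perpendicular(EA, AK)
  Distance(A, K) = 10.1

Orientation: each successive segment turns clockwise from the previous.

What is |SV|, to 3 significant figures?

7.39

CR ⟂ RH, so RH runs at -64.7°; with |RH| = 9.2, H = (8.52, 7.36). RH ⟂ HV, so HV runs at -155°; with |HV| = 17.6, V = (-7.39, -0.163). Then |SV| = |V − S| = 7.39.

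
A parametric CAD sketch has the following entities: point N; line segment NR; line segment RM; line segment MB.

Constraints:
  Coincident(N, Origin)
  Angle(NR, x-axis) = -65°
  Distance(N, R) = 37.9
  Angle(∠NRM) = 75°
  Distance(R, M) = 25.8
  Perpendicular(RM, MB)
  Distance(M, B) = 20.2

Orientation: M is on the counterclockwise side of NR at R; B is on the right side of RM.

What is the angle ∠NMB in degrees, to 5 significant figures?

156.40°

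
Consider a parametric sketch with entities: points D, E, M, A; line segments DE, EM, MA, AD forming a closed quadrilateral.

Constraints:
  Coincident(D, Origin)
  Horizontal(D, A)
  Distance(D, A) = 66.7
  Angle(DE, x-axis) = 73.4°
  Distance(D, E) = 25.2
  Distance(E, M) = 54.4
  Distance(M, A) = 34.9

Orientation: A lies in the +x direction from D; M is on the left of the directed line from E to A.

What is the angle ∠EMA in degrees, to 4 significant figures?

89.19°

D is at the origin; D and A share the same y with |DA| = 66.7 and A in +x, so A = (66.7, 0). DE runs at 73.4° with |DE| = 25.2, so E = (7.199, 24.15). M is determined by |EM| = 54.4 and |MA| = 34.9 together: it lies at the intersection of circle(E, 54.4) and circle(A, 34.9). With |EA| = 64.21, the foot of the radical line on EA is 45.67 from E and the perpendicular offset is √(54.4² − 45.67²) = 29.56. Taking the left-of-EA solution: M = (60.63, 34.37).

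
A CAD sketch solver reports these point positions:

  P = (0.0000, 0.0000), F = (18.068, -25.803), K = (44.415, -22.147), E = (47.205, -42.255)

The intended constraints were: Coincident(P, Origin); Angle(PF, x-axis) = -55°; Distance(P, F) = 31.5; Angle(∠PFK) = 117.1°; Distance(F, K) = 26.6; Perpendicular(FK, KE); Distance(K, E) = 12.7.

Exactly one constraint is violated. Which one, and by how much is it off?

Distance(K, E) = 12.7 — off by 7.60.

P = (0.00, 0.00) ✓; PF at -55.00° ✓; |PF| = 31.50 ✓; ∠PFK = 117.1° ✓; |FK| = 26.60 ✓; ∠(FK, KE) = 90.00° ✓; |KE| = 20.30 ✗.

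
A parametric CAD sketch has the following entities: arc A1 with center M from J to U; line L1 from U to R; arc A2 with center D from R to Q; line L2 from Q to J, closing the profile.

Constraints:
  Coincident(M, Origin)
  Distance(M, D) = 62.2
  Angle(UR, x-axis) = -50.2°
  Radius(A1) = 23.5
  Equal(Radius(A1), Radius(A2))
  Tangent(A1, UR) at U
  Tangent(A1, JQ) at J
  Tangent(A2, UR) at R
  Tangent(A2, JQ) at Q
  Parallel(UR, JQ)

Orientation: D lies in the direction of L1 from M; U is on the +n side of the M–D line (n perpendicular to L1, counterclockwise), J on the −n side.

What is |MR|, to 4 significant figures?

66.49

Tangency of A1 to both parallel lines with radius 23.5 puts U and J at M ± 23.5·n: U = (18.05, 15.04), J = (-18.05, -15.04). Equal radii place R and Q the same way about D: R = D + 23.5·n = (57.87, -32.74), Q = D − 23.5·n = (21.76, -62.83). Then |MR| = |R − M| = 66.49.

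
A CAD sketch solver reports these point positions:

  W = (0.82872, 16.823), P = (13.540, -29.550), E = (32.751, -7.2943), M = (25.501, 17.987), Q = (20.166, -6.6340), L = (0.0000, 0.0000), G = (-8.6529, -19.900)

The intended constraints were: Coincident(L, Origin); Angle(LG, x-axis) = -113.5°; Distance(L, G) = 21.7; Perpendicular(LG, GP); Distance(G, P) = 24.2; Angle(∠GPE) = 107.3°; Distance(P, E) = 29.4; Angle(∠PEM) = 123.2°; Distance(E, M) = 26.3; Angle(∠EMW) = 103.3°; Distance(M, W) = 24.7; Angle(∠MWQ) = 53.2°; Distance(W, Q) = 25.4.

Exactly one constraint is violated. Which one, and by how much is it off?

Distance(W, Q) = 25.4 — off by 5.00.

L = (0.00, 0.00) ✓; LG at -113.5° ✓; |LG| = 21.70 ✓; ∠(LG, GP) = 90.00° ✓; |GP| = 24.20 ✓; ∠GPE = 107.3° ✓; |PE| = 29.40 ✓; ∠PEM = 123.2° ✓; |EM| = 26.30 ✓; ∠EMW = 103.3° ✓; |MW| = 24.70 ✓; ∠MWQ = 53.20° ✓; |WQ| = 30.40 ✗.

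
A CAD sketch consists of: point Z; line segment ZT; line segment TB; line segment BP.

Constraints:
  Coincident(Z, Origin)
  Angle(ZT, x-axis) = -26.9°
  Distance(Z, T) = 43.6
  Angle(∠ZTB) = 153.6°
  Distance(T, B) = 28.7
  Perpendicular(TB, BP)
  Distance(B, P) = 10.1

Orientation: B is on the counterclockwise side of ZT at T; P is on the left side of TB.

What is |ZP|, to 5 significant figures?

68.386

∠ZTB = 153.6°, so TB runs at -26.9° + (180° − 153.6°) = -0.50000° from the x-axis; with |TB| = 28.7, B = T + 28.7·(cos -0.50000°, sin -0.50000°) = (67.581, -19.977). TB is perpendicular to BP; with |BP| = 10.1 on the left of TB, P = B + 10.1·(0.0087265, 0.99996) = (67.669, -9.8770). Then |ZP| = |P − Z| = 68.386.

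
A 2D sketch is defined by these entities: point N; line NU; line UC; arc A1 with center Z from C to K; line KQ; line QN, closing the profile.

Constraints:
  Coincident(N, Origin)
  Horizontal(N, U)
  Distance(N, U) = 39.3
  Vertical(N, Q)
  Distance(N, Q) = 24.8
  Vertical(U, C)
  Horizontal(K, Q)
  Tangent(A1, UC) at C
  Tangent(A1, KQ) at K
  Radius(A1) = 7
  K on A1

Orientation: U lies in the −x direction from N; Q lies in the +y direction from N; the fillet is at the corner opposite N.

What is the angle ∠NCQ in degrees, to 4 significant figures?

34.47°

N is at the origin; NU is horizontal with |NU| = 39.3 and U on the −x side, so U = (-39.30, 0.000). N and Q share the same x with |NQ| = 24.8 and Q on the +y side, so Q = (0.000, 24.80). The virtual corner opposite N is at (-39.30, 24.80). A1 meets UC tangentially, so ZC is at right angles to UC and since A1 is tangent to KQ there, ZK ⟂ KQ, with radius 7.0, so the center Z sits 7.0 in from both sides at Z = (-32.30, 17.80). That places the tangent points at C = (-39.30, 17.80) on UC and K = (-32.30, 24.80) on KQ. Then cos ∠NCQ = CN·CQ / (|CN||CQ|), giving 34.47°.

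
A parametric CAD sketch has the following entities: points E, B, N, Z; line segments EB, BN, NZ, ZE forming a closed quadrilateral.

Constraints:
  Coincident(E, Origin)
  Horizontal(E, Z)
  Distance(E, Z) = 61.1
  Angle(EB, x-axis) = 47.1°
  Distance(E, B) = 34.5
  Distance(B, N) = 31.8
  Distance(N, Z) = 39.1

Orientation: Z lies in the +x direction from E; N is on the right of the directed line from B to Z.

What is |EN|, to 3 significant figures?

23.5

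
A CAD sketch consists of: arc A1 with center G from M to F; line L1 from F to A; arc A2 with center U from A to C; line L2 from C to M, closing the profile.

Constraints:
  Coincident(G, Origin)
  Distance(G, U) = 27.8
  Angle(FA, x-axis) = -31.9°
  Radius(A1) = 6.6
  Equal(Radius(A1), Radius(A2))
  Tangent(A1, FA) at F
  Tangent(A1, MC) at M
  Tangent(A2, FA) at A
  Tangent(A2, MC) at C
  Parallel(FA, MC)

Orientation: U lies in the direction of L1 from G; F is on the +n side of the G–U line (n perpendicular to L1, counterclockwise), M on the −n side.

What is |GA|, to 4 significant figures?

28.57

The slot axis is L1's direction at -31.9°, so u = (cos -31.9°, sin -31.9°) = (0.8490, -0.5284) and n = (−sin -31.9°, cos -31.9°) = (0.5284, 0.8490). G is at the origin and U lies 27.8 along u from G, so U = 27.8·u = (23.60, -14.69). Tangency of A1 to both parallel lines with radius 6.6 puts F and M at G ± 6.6·n: F = (3.488, 5.603), M = (-3.488, -5.603). Equal radii place A and C the same way about U: A = U + 6.6·n = (27.09, -9.087), C = U − 6.6·n = (20.11, -20.29). Then |GA| = |A − G| = 28.57.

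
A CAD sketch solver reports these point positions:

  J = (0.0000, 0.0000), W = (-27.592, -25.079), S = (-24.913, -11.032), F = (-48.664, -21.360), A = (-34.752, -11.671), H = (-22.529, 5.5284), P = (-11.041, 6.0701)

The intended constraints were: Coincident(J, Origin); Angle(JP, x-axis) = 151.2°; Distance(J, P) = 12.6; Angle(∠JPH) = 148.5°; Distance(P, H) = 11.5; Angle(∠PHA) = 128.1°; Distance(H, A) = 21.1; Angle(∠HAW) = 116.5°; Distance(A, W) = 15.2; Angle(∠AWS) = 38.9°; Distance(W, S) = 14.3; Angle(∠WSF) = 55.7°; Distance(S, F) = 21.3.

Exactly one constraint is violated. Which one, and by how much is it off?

Distance(S, F) = 21.3 — off by 4.60.

J = (0.00, 0.00) ✓; JP at 151.2° ✓; |JP| = 12.60 ✓; ∠JPH = 148.5° ✓; |PH| = 11.50 ✓; ∠PHA = 128.1° ✓; |HA| = 21.10 ✓; ∠HAW = 116.5° ✓; |AW| = 15.20 ✓; ∠AWS = 38.90° ✓; |WS| = 14.30 ✓; ∠WSF = 55.70° ✓; |SF| = 25.90 ✗.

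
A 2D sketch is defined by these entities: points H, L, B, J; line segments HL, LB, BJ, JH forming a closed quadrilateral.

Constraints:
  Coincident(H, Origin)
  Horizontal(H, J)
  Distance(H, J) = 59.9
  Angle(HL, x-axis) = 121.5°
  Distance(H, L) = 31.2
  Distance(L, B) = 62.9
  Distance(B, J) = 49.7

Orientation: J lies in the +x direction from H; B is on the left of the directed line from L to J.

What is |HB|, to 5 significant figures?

63.751

H is at the origin; HJ is horizontal with |HJ| = 59.9 and J in +x, so J = (59.9, 0). HL runs at 121.5° with |HL| = 31.2, so L = (-16.302, 26.602). B is determined by |LB| = 62.9 and |BJ| = 49.7 together: it lies at the intersection of circle(L, 62.9) and circle(J, 49.7). With |LJ| = 80.712, the foot of the radical line on LJ is 49.564 from L and the perpendicular offset is √(62.9² − 49.564²) = 38.728. Taking the left-of-LJ solution: B = (43.257, 46.830).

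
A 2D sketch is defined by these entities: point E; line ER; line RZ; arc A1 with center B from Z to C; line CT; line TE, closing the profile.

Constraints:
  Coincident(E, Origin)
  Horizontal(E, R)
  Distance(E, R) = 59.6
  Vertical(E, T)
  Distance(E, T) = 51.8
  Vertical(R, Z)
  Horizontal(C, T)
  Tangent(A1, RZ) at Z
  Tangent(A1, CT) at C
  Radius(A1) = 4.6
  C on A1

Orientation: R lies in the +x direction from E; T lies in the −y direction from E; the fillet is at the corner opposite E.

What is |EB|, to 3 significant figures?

72.5

E is at the origin; E and R share the same y with |ER| = 59.6 and R on the +x side, so R = (59.6, 0.00). ET is vertical with |ET| = 51.8 and T on the −y side, so T = (0.00, -51.8). The virtual corner opposite E is at (59.6, -51.8). Since A1 is tangent to RZ there, BZ ⟂ RZ and since A1 is tangent to CT there, BC ⟂ CT, with radius 4.6, so the center B sits 4.6 in from both sides at B = (55.0, -47.2). Then |EB| = |B − E| = 72.5.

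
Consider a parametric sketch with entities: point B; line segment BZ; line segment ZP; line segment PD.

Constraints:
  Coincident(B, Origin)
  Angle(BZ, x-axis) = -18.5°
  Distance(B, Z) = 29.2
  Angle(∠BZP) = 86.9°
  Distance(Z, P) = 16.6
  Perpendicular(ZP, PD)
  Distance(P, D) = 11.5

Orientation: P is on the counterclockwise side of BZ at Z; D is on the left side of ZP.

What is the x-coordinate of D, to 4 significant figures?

21.01

∠BZP = 86.9°, so ZP runs at -18.5° + (180° − 86.9°) = 74.60° from the x-axis; with |ZP| = 16.6, P = Z + 16.6·(cos 74.60°, sin 74.60°) = (32.10, 6.739). The perpendicularity gives PD at right angles to ZP; with |PD| = 11.5 on the left of ZP, D = P + 11.5·(-0.9641, 0.2656) = (21.01, 9.793). So D.x = 21.01.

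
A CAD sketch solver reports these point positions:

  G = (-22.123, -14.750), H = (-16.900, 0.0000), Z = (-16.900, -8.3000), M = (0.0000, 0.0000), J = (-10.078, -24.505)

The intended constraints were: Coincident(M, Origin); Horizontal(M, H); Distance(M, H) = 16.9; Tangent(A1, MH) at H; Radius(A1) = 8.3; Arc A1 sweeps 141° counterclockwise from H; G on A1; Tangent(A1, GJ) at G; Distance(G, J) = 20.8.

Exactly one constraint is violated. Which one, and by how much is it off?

Distance(G, J) = 20.8 — off by 5.30.

M = (0.00, 0.00) ✓; M.y = 0.00, H.y = 0.00 ✓; |MH| = 16.90 ✓; ∠(ZH, HM) = 90.00° ✓; |ZH| = 8.300 ✓; bearing(Z→G) − bearing(Z→H) = 141.0° ✓; |ZG| = 8.300 ✓; ∠(ZG, GJ) = 90.00° ✓; |GJ| = 15.50 ✗.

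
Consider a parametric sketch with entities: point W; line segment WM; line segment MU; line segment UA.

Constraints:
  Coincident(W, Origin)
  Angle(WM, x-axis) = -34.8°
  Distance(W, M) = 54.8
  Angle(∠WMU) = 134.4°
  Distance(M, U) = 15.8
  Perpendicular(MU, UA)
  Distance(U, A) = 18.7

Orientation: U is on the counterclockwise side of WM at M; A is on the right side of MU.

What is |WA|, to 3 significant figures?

79.2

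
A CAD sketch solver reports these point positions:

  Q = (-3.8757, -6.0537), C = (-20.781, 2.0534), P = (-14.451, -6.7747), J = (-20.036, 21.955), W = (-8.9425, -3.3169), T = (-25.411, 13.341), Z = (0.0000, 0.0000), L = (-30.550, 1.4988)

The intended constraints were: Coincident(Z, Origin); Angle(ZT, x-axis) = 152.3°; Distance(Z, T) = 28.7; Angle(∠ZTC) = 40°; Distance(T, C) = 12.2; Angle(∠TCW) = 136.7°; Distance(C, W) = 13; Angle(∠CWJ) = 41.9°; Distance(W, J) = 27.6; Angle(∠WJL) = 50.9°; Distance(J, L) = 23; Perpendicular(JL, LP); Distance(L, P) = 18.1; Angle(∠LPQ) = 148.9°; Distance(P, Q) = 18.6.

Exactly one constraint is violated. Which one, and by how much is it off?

Distance(P, Q) = 18.6 — off by 8.00.

Z = (0.00, 0.00) ✓; ZT at 152.3° ✓; |ZT| = 28.70 ✓; ∠ZTC = 40.00° ✓; |TC| = 12.20 ✓; ∠TCW = 136.7° ✓; |CW| = 13.00 ✓; ∠CWJ = 41.90° ✓; |WJ| = 27.60 ✓; ∠WJL = 50.90° ✓; |JL| = 23.00 ✓; ∠(JL, LP) = 90.00° ✓; |LP| = 18.10 ✓; ∠LPQ = 148.9° ✓; |PQ| = 10.60 ✗.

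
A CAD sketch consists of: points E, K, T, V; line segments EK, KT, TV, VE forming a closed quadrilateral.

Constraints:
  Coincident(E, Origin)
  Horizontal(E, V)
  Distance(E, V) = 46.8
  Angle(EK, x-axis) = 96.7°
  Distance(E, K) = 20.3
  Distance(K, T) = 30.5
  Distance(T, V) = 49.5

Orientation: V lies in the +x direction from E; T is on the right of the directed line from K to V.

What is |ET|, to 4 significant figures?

10.45

Checks: |KT| = 30.50 ✓; |TV| = 49.50 ✓.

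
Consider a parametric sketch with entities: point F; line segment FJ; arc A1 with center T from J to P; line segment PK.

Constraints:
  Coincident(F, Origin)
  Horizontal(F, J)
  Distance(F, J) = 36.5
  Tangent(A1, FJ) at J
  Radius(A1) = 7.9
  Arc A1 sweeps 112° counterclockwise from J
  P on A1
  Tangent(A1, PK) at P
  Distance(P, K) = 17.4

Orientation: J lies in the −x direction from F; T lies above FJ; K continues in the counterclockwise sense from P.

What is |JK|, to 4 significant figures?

27.00

On A1, J sits at bearing -90° from T; a 112° counterclockwise sweep puts P at bearing 22°, so P = T + 7.9·(cos 22°, sin 22°) = (-29.18, 10.86). A1 meets PK tangentially, so TP is at right angles to PK, so PK runs along (−sin 22°, cos 22°); with |PK| = 17.4, K = (-35.69, 26.99). Then |JK| = |K − J| = 27.00.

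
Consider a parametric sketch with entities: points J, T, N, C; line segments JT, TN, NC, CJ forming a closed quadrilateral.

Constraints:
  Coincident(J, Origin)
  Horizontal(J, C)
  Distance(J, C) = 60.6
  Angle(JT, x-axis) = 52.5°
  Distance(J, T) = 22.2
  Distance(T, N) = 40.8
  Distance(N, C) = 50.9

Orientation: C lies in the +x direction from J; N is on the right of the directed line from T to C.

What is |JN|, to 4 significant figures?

27.73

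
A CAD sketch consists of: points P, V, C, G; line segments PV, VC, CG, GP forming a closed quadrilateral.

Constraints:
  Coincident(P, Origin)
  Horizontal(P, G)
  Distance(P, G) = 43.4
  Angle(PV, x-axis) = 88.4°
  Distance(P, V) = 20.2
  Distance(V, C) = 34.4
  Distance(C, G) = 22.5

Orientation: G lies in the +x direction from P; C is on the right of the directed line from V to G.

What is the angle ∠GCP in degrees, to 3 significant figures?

145°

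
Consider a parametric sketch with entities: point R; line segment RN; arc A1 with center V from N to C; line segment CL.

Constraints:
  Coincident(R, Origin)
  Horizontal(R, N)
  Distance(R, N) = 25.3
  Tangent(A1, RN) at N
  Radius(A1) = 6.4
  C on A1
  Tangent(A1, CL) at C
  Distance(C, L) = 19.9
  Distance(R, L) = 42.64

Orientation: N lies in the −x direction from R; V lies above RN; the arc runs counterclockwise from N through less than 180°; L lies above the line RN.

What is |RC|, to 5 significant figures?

23.319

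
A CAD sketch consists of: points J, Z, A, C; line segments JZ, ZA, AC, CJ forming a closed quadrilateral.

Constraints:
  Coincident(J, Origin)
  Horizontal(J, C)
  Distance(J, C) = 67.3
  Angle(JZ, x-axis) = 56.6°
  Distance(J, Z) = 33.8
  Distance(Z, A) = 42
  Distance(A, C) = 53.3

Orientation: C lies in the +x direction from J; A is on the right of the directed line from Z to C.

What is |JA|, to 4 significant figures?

20.89

J is at the origin; JC is horizontal with |JC| = 67.3 and C in +x, so C = (67.3, 0). JZ runs at 56.6° with |JZ| = 33.8, so Z = (18.61, 28.22). A is determined by |ZA| = 42.0 and |AC| = 53.3 together: it lies at the intersection of circle(Z, 42.0) and circle(C, 53.3). With |ZC| = 56.28, the foot of the radical line on ZC is 18.57 from Z and the perpendicular offset is √(42.0² − 18.57²) = 37.67. Taking the right-of-ZC solution: A = (15.79, -13.69).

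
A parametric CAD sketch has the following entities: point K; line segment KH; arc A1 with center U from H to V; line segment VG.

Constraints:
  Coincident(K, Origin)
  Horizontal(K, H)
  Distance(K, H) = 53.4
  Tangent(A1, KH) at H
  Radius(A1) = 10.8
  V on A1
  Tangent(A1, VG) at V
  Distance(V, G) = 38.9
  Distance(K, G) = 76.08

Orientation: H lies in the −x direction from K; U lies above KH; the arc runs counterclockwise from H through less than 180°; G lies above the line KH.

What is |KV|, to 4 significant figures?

45.59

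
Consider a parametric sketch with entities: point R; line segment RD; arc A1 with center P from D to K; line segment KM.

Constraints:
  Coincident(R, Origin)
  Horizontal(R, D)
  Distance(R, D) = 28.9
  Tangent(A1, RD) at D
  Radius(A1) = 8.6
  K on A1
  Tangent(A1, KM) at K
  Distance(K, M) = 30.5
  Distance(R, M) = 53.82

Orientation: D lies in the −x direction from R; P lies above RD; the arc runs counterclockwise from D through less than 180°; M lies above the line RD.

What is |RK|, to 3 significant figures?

25.1

R is at the origin; RD is horizontal with |RD| = 28.9 and D on the −x side, so D = (-28.9, 0.00). A1 meets RD tangentially, so PD is at right angles to RD, so P = D + (0, 8.6) = (-28.9, 8.60). Since PK ⟂ KM (tangency), |PM| = √(8.6² + 30.5²) = 31.7 regardless of where K sits on A1. So M lies on both circle(R, 53.82) and circle(P, 31.7); the above-RD intersection is M = (-36.8, 39.3). K is the foot of the tangent from M: K = (-21.5, 12.9).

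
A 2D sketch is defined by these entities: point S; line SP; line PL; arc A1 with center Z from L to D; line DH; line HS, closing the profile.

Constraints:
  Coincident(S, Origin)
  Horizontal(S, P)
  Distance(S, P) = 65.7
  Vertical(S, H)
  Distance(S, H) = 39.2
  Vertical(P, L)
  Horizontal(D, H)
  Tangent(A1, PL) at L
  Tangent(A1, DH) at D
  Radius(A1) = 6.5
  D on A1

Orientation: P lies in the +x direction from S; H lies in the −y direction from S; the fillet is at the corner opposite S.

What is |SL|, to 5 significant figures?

73.388

S is at the origin; S and P share the same y with |SP| = 65.7 and P on the +x side, so P = (65.700, 0.0000). SH is vertical with |SH| = 39.2 and H on the −y side, so H = (0.0000, -39.200). The virtual corner opposite S is at (65.700, -39.200). The tangent condition forces ZL to be normal to PL and A1 meets DH tangentially, so ZD is at right angles to DH, with radius 6.5, so the center Z sits 6.5 in from both sides at Z = (59.200, -32.700). That places the tangent points at L = (65.700, -32.700) on PL and D = (59.200, -39.200) on DH. Then |SL| = |L − S| = 73.388.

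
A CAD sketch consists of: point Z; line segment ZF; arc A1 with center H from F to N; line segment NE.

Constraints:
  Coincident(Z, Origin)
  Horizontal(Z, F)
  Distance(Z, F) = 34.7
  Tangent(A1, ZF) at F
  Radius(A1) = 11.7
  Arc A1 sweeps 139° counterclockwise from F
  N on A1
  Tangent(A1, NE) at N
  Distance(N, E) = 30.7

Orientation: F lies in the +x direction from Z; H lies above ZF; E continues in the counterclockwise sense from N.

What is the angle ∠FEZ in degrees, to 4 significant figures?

46.13°

On A1, F sits at bearing -90° from H; a 139° counterclockwise sweep puts N at bearing 49°, so N = H + 11.7·(cos 49°, sin 49°) = (42.38, 20.53). Since A1 is tangent to NE there, HN ⟂ NE, so NE runs along (−sin 49°, cos 49°); with |NE| = 30.7, E = (19.21, 40.67). Then cos ∠FEZ = EF·EZ / (|EF||EZ|), giving 46.13°.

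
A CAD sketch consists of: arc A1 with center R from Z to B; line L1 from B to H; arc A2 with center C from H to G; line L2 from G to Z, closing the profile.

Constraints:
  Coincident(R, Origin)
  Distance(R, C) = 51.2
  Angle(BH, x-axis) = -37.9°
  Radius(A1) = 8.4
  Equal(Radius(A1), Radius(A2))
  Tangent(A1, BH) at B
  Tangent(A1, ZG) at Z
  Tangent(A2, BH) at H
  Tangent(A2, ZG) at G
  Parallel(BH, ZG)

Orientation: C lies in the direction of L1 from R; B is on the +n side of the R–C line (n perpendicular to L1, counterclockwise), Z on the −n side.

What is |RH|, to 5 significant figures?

51.884

Tangency of A1 to both parallel lines with radius 8.4 puts B and Z at R ± 8.4·n: B = (5.1600, 6.6283), Z = (-5.1600, -6.6283). Equal radii place H and G the same way about C: H = C + 8.4·n = (45.561, -24.823), G = C − 8.4·n = (35.241, -38.080). Then |RH| = |H − R| = 51.884.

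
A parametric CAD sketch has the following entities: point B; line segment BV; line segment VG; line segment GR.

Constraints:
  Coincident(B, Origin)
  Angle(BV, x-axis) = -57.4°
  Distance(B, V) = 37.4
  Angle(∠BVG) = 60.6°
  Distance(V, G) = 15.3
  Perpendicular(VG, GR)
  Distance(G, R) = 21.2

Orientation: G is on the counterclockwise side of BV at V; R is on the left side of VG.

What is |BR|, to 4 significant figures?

11.79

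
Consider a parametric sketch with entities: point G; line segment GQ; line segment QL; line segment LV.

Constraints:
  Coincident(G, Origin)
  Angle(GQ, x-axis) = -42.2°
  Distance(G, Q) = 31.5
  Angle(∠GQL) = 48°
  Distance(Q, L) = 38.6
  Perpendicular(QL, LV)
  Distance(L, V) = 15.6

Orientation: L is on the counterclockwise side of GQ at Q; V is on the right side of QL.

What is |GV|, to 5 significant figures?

42.764

∠GQL = 48.0°, so QL runs at -42.2° + (180° − 48.0°) = 89.800° from the x-axis; with |QL| = 38.6, L = Q + 38.6·(cos 89.800°, sin 89.800°) = (23.470, 17.441). The perpendicularity gives LV at right angles to QL; with |LV| = 15.6 on the right of QL, V = L + 15.6·(0.99999, -0.0034907) = (39.070, 17.386). Then |GV| = |V − G| = 42.764.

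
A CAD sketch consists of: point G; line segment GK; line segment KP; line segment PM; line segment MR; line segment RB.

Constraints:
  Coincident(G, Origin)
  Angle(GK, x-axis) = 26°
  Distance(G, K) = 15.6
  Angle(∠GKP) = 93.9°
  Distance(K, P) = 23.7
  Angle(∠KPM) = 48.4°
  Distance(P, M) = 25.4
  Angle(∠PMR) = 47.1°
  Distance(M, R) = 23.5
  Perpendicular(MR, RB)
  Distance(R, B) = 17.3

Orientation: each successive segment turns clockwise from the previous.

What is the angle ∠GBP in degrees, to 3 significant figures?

64.0°

∠PMR = 47.1° gives MR at 35.4° from the x-axis; with |MR| = 23.5, R = (20.1, 5.06). MR ⟂ RB, so RB runs at -54.6°; with |RB| = 17.3, B = (30.1, -9.04). Then cos ∠GBP = BG·BP / (|BG||BP|), giving 64.0°.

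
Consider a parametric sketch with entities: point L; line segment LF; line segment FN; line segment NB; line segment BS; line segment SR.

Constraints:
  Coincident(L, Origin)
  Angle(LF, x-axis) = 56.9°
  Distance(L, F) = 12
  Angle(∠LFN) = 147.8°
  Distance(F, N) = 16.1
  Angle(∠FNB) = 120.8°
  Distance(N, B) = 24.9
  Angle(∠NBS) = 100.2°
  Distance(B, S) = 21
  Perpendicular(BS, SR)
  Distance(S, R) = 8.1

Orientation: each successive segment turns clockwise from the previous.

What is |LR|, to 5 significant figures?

28.839

L is at the origin; LF runs at 56.9° with length 12.0, so F = (6.5532, 10.053). ∠LFN = 147.8° gives FN at 24.700° from the x-axis; with |FN| = 16.1, N = (21.180, 16.780). ∠FNB = 120.8° gives NB at -34.500° from the x-axis; with |NB| = 24.9, B = (41.701, 2.6768). ∠NBS = 100.2° gives BS at -114.30° from the x-axis; with |BS| = 21.0, S = (33.059, -16.463). BS ⟂ SR, so SR runs at 155.70°; with |SR| = 8.1, R = (25.677, -13.129). Then |LR| = |R − L| = 28.839.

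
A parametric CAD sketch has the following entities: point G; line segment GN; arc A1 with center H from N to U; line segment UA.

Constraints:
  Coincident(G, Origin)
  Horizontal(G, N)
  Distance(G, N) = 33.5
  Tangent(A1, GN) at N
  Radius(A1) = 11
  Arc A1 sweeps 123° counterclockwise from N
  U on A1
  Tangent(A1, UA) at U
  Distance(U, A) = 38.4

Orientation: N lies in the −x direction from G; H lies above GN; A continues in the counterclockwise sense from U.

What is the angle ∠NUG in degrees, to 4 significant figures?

83.51°

G is at the origin; GN is horizontal with |GN| = 33.5 and N on the −x side, so N = (-33.50, 0.000). A1 meets GN tangentially, so HN is at right angles to GN, so H = N + (0, 11) = (-33.50, 11.00). On A1, N sits at bearing -90° from H; a 123° counterclockwise sweep puts U at bearing 33°, so U = H + 11.0·(cos 33°, sin 33°) = (-24.27, 16.99). Then cos ∠NUG = UN·UG / (|UN||UG|), giving 83.51°.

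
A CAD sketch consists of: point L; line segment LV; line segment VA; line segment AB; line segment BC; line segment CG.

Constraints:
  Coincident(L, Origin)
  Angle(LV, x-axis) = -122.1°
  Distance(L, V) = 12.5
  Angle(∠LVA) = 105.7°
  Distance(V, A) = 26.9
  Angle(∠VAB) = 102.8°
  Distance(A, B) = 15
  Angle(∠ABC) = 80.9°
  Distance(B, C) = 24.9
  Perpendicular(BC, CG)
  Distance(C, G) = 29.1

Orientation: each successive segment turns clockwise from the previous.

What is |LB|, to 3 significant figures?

33.7

∠LVA = 105.7° gives VA at 164° from the x-axis; with |VA| = 26.9, A = (-32.4, -2.99). ∠VAB = 102.8° gives AB at 86.4° from the x-axis; with |AB| = 15.0, B = (-31.5, 12.0). Then |LB| = |B − L| = 33.7.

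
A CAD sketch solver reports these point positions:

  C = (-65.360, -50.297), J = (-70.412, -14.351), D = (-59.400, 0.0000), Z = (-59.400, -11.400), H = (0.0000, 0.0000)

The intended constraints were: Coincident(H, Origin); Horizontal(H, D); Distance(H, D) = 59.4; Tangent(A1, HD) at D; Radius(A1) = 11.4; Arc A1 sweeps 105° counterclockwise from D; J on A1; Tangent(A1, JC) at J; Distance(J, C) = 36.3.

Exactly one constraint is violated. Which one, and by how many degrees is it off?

Tangent(A1, JC) at J — off by 7.00°.

H = (0.00, 0.00) ✓; H.y = 0.00, D.y = 0.00 ✓; |HD| = 59.40 ✓; ∠(ZD, DH) = 90.00° ✓; |ZD| = 11.40 ✓; bearing(Z→J) − bearing(Z→D) = 105.0° ✓; |ZJ| = 11.40 ✓; ∠(ZJ, JC) = 97.00° ✗; |JC| = 36.30 ✓.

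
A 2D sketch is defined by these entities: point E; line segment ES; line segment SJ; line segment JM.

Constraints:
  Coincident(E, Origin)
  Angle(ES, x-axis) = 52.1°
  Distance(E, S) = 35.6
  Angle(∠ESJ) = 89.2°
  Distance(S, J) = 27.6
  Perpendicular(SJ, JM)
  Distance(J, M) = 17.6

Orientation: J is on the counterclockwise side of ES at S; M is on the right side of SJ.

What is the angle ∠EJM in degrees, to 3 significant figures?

143°

∠ESJ = 89.2°, so SJ runs at 52.1° + (180° − 89.2°) = 143° from the x-axis; with |SJ| = 27.6, J = S + 27.6·(cos 143°, sin 143°) = (-0.145, 44.7). SJ is perpendicular to JM; with |JM| = 17.6 on the right of SJ, M = J + 17.6·(0.603, 0.798) = (10.5, 58.8). Then cos ∠EJM = JE·JM / (|JE||JM|), giving 143°.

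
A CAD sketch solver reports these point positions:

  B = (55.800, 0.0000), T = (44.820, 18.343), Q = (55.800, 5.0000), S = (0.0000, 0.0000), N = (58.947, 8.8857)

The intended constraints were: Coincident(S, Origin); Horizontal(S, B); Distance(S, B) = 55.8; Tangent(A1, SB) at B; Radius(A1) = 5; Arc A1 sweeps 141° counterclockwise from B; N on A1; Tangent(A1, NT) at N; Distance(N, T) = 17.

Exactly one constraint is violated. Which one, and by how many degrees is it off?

Tangent(A1, NT) at N — off by 5.20°.

S = (0.00, 0.00) ✓; S.y = 0.00, B.y = 0.00 ✓; |SB| = 55.80 ✓; ∠(QB, BS) = 90.00° ✓; |QB| = 5.000 ✓; bearing(Q→N) − bearing(Q→B) = 141.0° ✓; |QN| = 5.000 ✓; ∠(QN, NT) = 84.80° ✗; |NT| = 17.00 ✓.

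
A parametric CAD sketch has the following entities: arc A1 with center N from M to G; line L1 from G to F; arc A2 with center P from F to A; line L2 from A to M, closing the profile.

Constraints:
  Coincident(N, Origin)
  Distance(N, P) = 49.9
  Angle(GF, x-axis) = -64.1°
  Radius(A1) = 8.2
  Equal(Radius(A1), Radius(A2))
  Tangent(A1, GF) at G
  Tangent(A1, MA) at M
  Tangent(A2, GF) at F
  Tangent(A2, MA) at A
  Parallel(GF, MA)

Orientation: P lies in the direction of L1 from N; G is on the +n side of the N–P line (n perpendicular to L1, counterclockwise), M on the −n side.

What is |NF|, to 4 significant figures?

50.57

The slot axis is L1's direction at -64.1°, so u = (cos -64.1°, sin -64.1°) = (0.4368, -0.8996) and n = (−sin -64.1°, cos -64.1°) = (0.8996, 0.4368). N is at the origin and P lies 49.9 along u from N, so P = 49.9·u = (21.80, -44.89). Tangency of A1 to both parallel lines with radius 8.2 puts G and M at N ± 8.2·n: G = (7.376, 3.582), M = (-7.376, -3.582). Equal radii place F and A the same way about P: F = P + 8.2·n = (29.17, -41.31), A = P − 8.2·n = (14.42, -48.47). Then |NF| = |F − N| = 50.57.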